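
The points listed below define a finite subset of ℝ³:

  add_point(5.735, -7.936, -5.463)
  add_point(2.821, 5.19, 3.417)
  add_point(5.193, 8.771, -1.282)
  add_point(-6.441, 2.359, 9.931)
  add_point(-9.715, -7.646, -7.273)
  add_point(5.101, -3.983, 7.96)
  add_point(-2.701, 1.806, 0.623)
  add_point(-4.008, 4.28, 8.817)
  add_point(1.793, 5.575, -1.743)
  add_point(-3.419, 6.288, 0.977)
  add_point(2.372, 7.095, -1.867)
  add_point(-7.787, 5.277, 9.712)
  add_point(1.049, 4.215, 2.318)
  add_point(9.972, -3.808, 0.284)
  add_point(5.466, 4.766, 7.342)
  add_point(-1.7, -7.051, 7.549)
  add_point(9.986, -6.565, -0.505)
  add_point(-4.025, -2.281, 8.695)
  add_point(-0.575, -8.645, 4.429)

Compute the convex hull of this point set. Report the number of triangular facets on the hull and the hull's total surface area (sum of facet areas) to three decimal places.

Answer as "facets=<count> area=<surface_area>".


facets=22 area=994.468

13 of the 19 inputs are extreme points: [0, 2, 3, 4, 5, 9, 10, 11, 13, 14, 15, 16, 18].

Per-facet area ½‖(b−a)×(c−a)‖:
  f1: (p15, p3, p4) → 91.0597
  f2: (p0, p2, p4) → 134.0113
  f3: (p0, p2, p16) → 53.6502
  f4: (p18, p0, p16) → 37.7543
  f5: (p18, p15, p4) → 24.4543
  f6: (p18, p0, p4) → 82.3784
  f7: (p10, p2, p4) → 11.4227
  f8: (p10, p9, p4) → 55.1667
  f9: (p10, p9, p2) → 7.2945
  f10: (p11, p9, p2) → 34.1060
  f11: (p11, p14, p2) → 63.6535
  f12: (p11, p14, p3) → 19.5533
  f13: (p11, p3, p4) → 30.7345
  f14: (p11, p9, p4) → 83.9210
  f15: (p13, p2, p16) → 9.8262
  f16: (p13, p14, p2) → 55.5810
  f17: (p5, p15, p3) → 40.3428
  f18: (p5, p14, p3) → 52.8182
  f19: (p5, p18, p16) → 40.5755
  f20: (p5, p18, p15) → 13.7283
  f21: (p5, p13, p16) → 12.7288
  f22: (p5, p13, p14) → 39.7063
Σ area = 994.468

Euler characteristic 13−33+22 = 2 ✓


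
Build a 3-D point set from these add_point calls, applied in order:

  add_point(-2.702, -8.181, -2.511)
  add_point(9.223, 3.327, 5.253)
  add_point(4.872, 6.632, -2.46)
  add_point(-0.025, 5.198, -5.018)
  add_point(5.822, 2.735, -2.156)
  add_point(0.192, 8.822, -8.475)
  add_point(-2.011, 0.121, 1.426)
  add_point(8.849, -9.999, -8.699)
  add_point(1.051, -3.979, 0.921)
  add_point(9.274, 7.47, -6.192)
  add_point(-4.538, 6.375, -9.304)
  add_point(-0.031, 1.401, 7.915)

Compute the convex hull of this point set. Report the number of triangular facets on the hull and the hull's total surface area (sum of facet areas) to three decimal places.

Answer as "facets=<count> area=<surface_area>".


facets=14 area=837.149

Extreme-point indices: [0, 1, 2, 5, 6, 7, 9, 10, 11] — 9 of 12 on the boundary.

Per-facet area ½‖(b−a)×(c−a)‖:
  f1: (p0, p7, p10) → 106.9086
  f2: (p0, p11, p7) → 91.8339
  f3: (p5, p7, p10) → 55.7675
  f4: (p5, p7, p9) → 83.2183
  f5: (p5, p11, p10) → 48.4064
  f6: (p1, p7, p9) → 105.1901
  f7: (p1, p11, p7) → 94.6642
  f8: (p6, p11, p10) → 28.3624
  f9: (p6, p0, p10) → 58.2555
  f10: (p6, p0, p11) → 25.6782
  f11: (p2, p5, p11) → 43.0350
  f12: (p2, p1, p11) → 45.9267
  f13: (p2, p5, p9) → 23.0478
  f14: (p2, p1, p9) → 26.8543
Σ area = 837.149

Euler: V−E+F = 9−21+14 = 2.


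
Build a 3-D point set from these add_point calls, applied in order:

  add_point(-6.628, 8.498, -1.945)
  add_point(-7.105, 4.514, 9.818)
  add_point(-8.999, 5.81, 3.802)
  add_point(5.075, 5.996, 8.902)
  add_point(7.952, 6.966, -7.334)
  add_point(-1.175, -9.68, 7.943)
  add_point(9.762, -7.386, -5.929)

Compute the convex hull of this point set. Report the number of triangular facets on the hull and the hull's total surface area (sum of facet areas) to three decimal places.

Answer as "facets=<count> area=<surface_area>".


Points on the hull: [0, 1, 2, 3, 4, 5, 6] (7 of 7).

Triangle areas on the boundary:
  f1: (p5, p1, p2) → 49.0403
  f2: (p0, p4, p6) → 111.6553
  f3: (p0, p5, p2) → 55.6865
  f4: (p0, p5, p6) → 181.0369
  f5: (p0, p1, p2) → 13.9212
  f6: (p3, p0, p4) → 112.0123
  f7: (p3, p0, p1) → 75.6287
  f8: (p3, p5, p1) → 91.5920
  f9: (p3, p4, p6) → 118.9907
  f10: (p3, p5, p6) → 143.5086
Σ area = 953.072

Check V−E+F: 7 − 15 + 10 = 2.

facets=10 area=953.072


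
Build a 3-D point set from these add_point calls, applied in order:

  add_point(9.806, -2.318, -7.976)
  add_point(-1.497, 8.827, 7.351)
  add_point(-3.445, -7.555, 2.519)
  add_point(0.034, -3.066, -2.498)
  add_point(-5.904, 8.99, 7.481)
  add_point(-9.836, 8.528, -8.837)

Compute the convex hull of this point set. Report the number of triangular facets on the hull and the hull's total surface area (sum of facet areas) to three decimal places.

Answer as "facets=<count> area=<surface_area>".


facets=6 area=722.364

Points on the hull: [0, 1, 2, 4, 5] (5 of 6).

Area of each hull facet:
  f1: (p2, p0, p5) → 173.2657
  f2: (p4, p2, p5) → 141.0630
  f3: (p1, p0, p5) → 184.9198
  f4: (p1, p4, p5) → 36.2603
  f5: (p1, p2, p0) → 149.0259
  f6: (p1, p4, p2) → 37.8294
Σ area = 722.364

Euler characteristic 5−9+6 = 2 ✓


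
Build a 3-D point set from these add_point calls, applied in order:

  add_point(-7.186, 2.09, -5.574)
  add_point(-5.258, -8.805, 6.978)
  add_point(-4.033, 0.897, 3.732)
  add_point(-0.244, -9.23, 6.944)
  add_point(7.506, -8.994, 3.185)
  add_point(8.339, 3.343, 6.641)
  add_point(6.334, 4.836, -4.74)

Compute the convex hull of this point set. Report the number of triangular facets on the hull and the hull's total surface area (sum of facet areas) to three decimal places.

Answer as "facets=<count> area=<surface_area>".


facets=10 area=640.231

Hull vertices (7/7): indices [0, 1, 2, 3, 4, 5, 6].

Per-facet area ½‖(b−a)×(c−a)‖:
  f1: (p6, p5, p0) → 78.8680
  f2: (p2, p5, p0) → 55.7249
  f3: (p4, p6, p0) → 110.1776
  f4: (p4, p3, p5) → 55.2854
  f5: (p4, p6, p5) → 73.9447
  f6: (p1, p3, p5) → 33.3512
  f7: (p1, p2, p5) → 65.0328
  f8: (p1, p2, p0) → 47.3361
  f9: (p1, p4, p0) → 110.9190
  f10: (p1, p4, p3) → 9.5916
Σ area = 640.231

Check V−E+F: 7 − 15 + 10 = 2.


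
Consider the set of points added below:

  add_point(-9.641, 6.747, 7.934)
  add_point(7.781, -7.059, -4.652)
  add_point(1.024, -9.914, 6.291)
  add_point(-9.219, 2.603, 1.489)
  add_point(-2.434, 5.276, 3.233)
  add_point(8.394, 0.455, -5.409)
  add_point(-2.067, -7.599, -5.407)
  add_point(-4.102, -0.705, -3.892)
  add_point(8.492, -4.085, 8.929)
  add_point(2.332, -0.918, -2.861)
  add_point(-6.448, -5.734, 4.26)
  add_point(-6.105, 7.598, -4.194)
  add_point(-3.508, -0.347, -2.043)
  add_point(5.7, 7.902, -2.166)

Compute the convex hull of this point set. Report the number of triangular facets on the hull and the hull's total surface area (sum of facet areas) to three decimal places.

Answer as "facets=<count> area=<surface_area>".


facets=16 area=1004.701

Points on the hull: [0, 1, 2, 3, 5, 6, 8, 10, 11, 13] (10 of 14).

Per-facet area ½‖(b−a)×(c−a)‖:
  f1: (p13, p8, p0) → 146.7118
  f2: (p2, p8, p0) → 96.9925
  f3: (p11, p13, p0) → 75.3534
  f4: (p10, p2, p0) → 47.9441
  f5: (p10, p6, p2) → 46.2451
  f6: (p1, p2, p8) → 61.8917
  f7: (p1, p6, p2) → 57.8855
  f8: (p3, p11, p0) → 30.1867
  f9: (p3, p10, p0) → 34.1998
  f10: (p3, p11, p6) → 58.0193
  f11: (p3, p10, p6) → 49.6327
  f12: (p5, p13, p8) → 64.0523
  f13: (p5, p1, p8) → 52.3670
  f14: (p5, p11, p13) → 49.9656
  f15: (p5, p11, p6) → 96.0837
  f16: (p5, p1, p6) → 37.1702
Σ area = 1004.701

Euler: V−E+F = 10−24+16 = 2.


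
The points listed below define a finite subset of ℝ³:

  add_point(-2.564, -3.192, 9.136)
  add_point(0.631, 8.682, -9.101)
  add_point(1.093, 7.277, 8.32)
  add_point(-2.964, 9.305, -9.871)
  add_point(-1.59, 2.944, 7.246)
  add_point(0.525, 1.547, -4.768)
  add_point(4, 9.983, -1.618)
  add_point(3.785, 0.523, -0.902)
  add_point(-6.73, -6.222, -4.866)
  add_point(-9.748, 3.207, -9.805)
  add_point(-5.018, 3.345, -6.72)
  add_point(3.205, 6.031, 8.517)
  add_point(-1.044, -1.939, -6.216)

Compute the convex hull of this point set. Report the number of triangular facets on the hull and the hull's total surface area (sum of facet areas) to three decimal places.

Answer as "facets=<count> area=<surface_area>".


Extreme-point indices: [0, 1, 2, 3, 4, 6, 7, 8, 9, 11, 12] — 11 of 13 on the boundary.

Per-facet area ½‖(b−a)×(c−a)‖:
  f1: (p0, p8, p9) → 78.1365
  f2: (p4, p0, p9) → 59.9995
  f3: (p4, p2, p9) → 45.1892
  f4: (p4, p2, p0) → 10.0714
  f5: (p11, p2, p6) → 13.1578
  f6: (p11, p2, p0) → 13.3997
  f7: (p3, p1, p9) → 13.5577
  f8: (p3, p1, p6) → 12.9309
  f9: (p3, p2, p9) → 85.2250
  f10: (p3, p2, p6) → 49.5379
  f11: (p7, p1, p6) → 39.2365
  f12: (p7, p11, p6) → 46.6501
  f13: (p7, p0, p8) → 77.2920
  f14: (p7, p11, p0) → 55.7733
  f15: (p12, p7, p8) → 22.7731
  f16: (p12, p7, p1) → 41.1812
  f17: (p12, p8, p9) → 37.1906
  f18: (p12, p1, p9) → 54.1394
Σ area = 755.442

Check V−E+F: 11 − 27 + 18 = 2.

facets=18 area=755.442


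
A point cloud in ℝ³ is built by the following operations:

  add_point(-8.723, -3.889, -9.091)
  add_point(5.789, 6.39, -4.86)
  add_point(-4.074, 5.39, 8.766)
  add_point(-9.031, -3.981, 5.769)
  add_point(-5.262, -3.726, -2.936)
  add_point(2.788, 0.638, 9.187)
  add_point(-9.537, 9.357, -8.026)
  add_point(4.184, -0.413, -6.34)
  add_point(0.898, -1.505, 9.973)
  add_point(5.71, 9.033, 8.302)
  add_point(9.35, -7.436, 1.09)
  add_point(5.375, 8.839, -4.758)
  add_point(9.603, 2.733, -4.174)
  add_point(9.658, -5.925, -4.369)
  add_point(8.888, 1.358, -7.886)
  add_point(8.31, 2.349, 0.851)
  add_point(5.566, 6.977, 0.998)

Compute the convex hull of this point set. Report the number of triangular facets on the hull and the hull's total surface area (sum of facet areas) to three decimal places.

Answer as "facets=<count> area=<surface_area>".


Extreme-point indices: [0, 2, 3, 5, 6, 8, 9, 10, 11, 12, 13, 14] — 12 of 17 on the boundary.

Triangle areas on the boundary:
  f1: (p14, p0, p6) → 119.2952
  f2: (p14, p0, p13) → 74.1068
  f3: (p3, p0, p6) → 98.6643
  f4: (p5, p9, p8) → 5.3560
  f5: (p11, p9, p6) → 96.9107
  f6: (p11, p14, p6) → 63.4435
  f7: (p12, p14, p13) → 16.2412
  f8: (p12, p11, p9) → 48.5100
  f9: (p12, p11, p14) → 14.8977
  f10: (p2, p9, p8) → 43.3692
  f11: (p2, p3, p8) → 43.6632
  f12: (p2, p9, p6) → 93.2728
  f13: (p2, p3, p6) → 97.6427
  f14: (p10, p3, p8) → 73.6355
  f15: (p10, p5, p8) → 19.5213
  f16: (p10, p0, p13) → 52.8794
  f17: (p10, p3, p0) → 138.3014
  f18: (p10, p5, p9) → 55.1186
  f19: (p10, p12, p13) → 23.8193
  f20: (p10, p12, p9) → 83.0762
Σ area = 1261.725

Check V−E+F: 12 − 30 + 20 = 2.

facets=20 area=1261.725


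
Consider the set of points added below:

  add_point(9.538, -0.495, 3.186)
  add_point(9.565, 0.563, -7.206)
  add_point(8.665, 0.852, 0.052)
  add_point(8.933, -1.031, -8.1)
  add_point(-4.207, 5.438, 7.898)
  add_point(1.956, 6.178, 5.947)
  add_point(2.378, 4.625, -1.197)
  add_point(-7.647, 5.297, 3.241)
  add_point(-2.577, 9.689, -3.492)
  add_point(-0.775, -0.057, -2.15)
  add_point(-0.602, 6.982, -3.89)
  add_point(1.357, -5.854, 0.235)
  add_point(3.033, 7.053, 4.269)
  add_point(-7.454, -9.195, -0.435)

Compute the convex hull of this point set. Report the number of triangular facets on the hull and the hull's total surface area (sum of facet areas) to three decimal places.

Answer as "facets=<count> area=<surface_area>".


10 of the 14 inputs are extreme points: [0, 1, 3, 4, 5, 7, 8, 11, 12, 13].

Per-facet area ½‖(b−a)×(c−a)‖:
  f1: (p4, p13, p7) → 42.2982
  f2: (p0, p4, p13) → 128.2695
  f3: (p8, p13, p7) → 68.4772
  f4: (p8, p4, p7) → 26.7064
  f5: (p11, p0, p13) → 14.6270
  f6: (p3, p8, p1) → 14.2340
  f7: (p3, p8, p13) → 147.6606
  f8: (p3, p11, p13) → 43.0868
  f9: (p3, p0, p1) → 9.3604
  f10: (p3, p11, p0) → 54.0115
  f11: (p12, p0, p1) → 52.3205
  f12: (p12, p8, p1) → 70.9020
  f13: (p12, p8, p4) → 40.8062
  f14: (p5, p0, p4) → 24.5769
  f15: (p5, p12, p4) → 4.7233
  f16: (p5, p12, p0) → 10.8557
Σ area = 752.916

Euler characteristic 10−24+16 = 2 ✓

facets=16 area=752.916


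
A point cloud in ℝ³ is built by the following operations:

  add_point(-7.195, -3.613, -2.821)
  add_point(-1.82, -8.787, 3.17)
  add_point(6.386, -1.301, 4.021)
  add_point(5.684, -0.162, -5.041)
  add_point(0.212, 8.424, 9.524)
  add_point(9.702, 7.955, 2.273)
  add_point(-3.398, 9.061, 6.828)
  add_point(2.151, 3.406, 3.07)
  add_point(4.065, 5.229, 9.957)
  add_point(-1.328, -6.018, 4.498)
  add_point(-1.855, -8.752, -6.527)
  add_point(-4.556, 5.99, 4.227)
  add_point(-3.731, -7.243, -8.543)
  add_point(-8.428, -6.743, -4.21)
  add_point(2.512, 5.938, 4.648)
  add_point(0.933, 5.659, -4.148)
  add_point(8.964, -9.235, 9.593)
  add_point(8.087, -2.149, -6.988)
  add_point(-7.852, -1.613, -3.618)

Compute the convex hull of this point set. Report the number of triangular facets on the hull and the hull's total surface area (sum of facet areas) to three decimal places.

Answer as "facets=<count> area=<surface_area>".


facets=24 area=1082.296

Extreme-point indices: [1, 4, 5, 6, 8, 9, 10, 11, 12, 13, 15, 16, 17, 18] — 14 of 19 on the boundary.

Triangle areas on the boundary:
  f1: (p17, p16, p5) → 117.3914
  f2: (p1, p6, p13) → 91.9477
  f3: (p8, p16, p5) → 75.5720
  f4: (p15, p6, p5) → 65.1609
  f5: (p15, p17, p5) → 59.4295
  f6: (p9, p1, p16) → 18.4884
  f7: (p9, p1, p6) → 9.6481
  f8: (p10, p17, p16) → 105.3603
  f9: (p10, p1, p16) → 52.2148
  f10: (p10, p1, p13) → 33.3753
  f11: (p4, p8, p16) → 20.4558
  f12: (p4, p9, p16) → 91.6120
  f13: (p4, p9, p6) → 34.6146
  f14: (p4, p6, p5) → 26.1380
  f15: (p4, p8, p5) → 24.4244
  f16: (p18, p15, p6) → 69.4439
  f17: (p12, p15, p17) → 68.1369
  f18: (p12, p10, p17) → 18.3473
  f19: (p12, p18, p15) → 48.7385
  f20: (p12, p10, p13) → 10.0555
  f21: (p12, p18, p13) → 16.6089
  f22: (p11, p6, p13) → 3.8794
  f23: (p11, p18, p13) → 18.9815
  f24: (p11, p18, p6) → 2.2711
Σ area = 1082.296

Euler characteristic 14−36+24 = 2 ✓


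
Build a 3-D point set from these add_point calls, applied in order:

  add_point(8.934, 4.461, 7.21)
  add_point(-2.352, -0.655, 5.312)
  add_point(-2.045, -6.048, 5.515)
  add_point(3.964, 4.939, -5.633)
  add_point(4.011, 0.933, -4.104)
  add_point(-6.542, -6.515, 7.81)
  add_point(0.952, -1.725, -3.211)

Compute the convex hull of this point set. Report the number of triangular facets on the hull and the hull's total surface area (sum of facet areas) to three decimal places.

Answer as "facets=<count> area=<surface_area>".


facets=10 area=353.756

Points on the hull: [0, 1, 2, 3, 4, 5, 6] (7 of 7).

Per-facet area ½‖(b−a)×(c−a)‖:
  f1: (p1, p0, p5) → 31.1282
  f2: (p1, p3, p5) → 30.0232
  f3: (p1, p3, p0) → 77.0566
  f4: (p6, p3, p5) → 36.4417
  f5: (p2, p0, p5) → 29.4647
  f6: (p2, p6, p5) → 18.7550
  f7: (p4, p3, p0) → 27.4626
  f8: (p4, p6, p3) → 6.6286
  f9: (p4, p2, p0) → 81.1573
  f10: (p4, p2, p6) → 15.6382
Σ area = 353.756

Check V−E+F: 7 − 15 + 10 = 2.


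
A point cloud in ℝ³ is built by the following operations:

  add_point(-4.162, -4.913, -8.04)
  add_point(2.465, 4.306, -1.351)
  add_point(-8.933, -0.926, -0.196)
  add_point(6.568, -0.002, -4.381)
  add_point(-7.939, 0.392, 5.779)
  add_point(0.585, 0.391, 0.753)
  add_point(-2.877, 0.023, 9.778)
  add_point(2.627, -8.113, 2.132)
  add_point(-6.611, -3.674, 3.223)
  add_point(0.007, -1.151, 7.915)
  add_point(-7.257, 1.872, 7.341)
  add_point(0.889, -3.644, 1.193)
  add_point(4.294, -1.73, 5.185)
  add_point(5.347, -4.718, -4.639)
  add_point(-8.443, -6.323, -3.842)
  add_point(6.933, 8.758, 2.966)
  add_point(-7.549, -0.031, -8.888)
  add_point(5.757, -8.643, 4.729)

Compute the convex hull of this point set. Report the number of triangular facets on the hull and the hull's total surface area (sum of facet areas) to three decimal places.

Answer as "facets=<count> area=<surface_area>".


facets=22 area=824.572

Extreme-point indices: [0, 2, 3, 4, 6, 7, 8, 10, 13, 14, 15, 16, 17] — 13 of 18 on the boundary.

Per-facet area ½‖(b−a)×(c−a)‖:
  f1: (p6, p17, p15) → 95.4744
  f2: (p14, p16, p2) → 25.3997
  f3: (p3, p17, p15) → 71.8219
  f4: (p3, p16, p15) → 82.5397
  f5: (p10, p6, p15) → 39.1939
  f6: (p10, p16, p2) → 19.9729
  f7: (p10, p16, p15) → 131.0217
  f8: (p8, p6, p17) → 53.1011
  f9: (p8, p14, p17) → 51.0928
  f10: (p13, p3, p17) → 23.5372
  f11: (p4, p14, p2) → 14.4230
  f12: (p4, p10, p2) → 3.6303
  f13: (p4, p8, p14) → 14.1433
  f14: (p4, p10, p6) → 5.6783
  f15: (p4, p8, p6) → 16.0676
  f16: (p7, p14, p17) → 5.0812
  f17: (p7, p13, p17) → 15.5839
  f18: (p0, p3, p16) → 36.2611
  f19: (p0, p13, p3) → 23.7079
  f20: (p0, p14, p16) → 18.3730
  f21: (p0, p7, p14) → 37.8586
  f22: (p0, p7, p13) → 40.6081
Σ area = 824.572

Check V−E+F: 13 − 33 + 22 = 2.


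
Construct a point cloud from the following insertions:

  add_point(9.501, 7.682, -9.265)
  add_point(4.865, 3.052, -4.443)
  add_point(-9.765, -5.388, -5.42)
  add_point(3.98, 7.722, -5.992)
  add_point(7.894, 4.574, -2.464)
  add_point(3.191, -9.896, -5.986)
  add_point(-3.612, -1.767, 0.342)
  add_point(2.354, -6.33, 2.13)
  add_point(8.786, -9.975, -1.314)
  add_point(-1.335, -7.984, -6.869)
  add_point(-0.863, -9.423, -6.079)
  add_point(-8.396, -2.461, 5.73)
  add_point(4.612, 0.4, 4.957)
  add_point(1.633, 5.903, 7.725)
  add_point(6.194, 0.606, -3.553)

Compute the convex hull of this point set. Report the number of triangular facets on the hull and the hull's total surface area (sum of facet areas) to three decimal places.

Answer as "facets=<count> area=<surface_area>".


facets=20 area=932.324

Hull vertices (12/15): indices [0, 2, 3, 4, 5, 7, 8, 9, 10, 11, 12, 13].

Per-facet area ½‖(b−a)×(c−a)‖:
  f1: (p5, p8, p0) → 68.4838
  f2: (p3, p0, p2) → 47.2008
  f3: (p3, p13, p0) → 34.5536
  f4: (p3, p11, p2) → 107.3367
  f5: (p3, p11, p13) → 92.5278
  f6: (p4, p8, p0) → 49.6052
  f7: (p4, p13, p0) → 26.5054
  f8: (p12, p11, p13) → 43.8779
  f9: (p12, p4, p8) → 57.8817
  f10: (p12, p4, p13) → 31.0016
  f11: (p9, p0, p2) → 81.4231
  f12: (p9, p5, p0) → 47.1619
  f13: (p7, p11, p8) → 9.9599
  f14: (p7, p12, p8) → 29.5539
  f15: (p7, p12, p11) → 45.3732
  f16: (p10, p9, p2) → 6.8914
  f17: (p10, p9, p5) → 3.2215
  f18: (p10, p11, p2) → 56.7528
  f19: (p10, p11, p8) → 83.6641
  f20: (p10, p5, p8) → 9.3482
Σ area = 932.324

Euler characteristic 12−30+20 = 2 ✓


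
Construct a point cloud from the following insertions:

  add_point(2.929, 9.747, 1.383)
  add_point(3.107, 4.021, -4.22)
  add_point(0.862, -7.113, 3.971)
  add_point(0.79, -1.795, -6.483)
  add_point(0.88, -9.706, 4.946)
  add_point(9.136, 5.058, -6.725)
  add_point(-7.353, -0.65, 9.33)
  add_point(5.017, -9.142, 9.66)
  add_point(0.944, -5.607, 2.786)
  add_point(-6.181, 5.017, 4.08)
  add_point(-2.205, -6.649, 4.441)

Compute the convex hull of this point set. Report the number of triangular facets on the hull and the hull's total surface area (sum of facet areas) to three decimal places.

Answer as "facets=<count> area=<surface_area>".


facets=14 area=724.079

Extreme-point indices: [0, 1, 3, 4, 5, 6, 7, 9, 10] — 9 of 11 on the boundary.

Triangle areas on the boundary:
  f1: (p0, p7, p6) → 123.5610
  f2: (p0, p7, p5) → 115.1754
  f3: (p10, p3, p6) → 53.7200
  f4: (p4, p7, p5) → 64.4030
  f5: (p4, p3, p5) → 69.6099
  f6: (p4, p10, p3) → 26.3615
  f7: (p4, p7, p6) → 40.7231
  f8: (p4, p10, p6) → 12.6831
  f9: (p9, p0, p6) → 32.4419
  f10: (p9, p3, p6) → 54.7392
  f11: (p1, p0, p5) → 26.0860
  f12: (p1, p3, p5) → 20.8036
  f13: (p1, p9, p0) → 42.2068
  f14: (p1, p9, p3) → 41.5647
Σ area = 724.079

Euler: V−E+F = 9−21+14 = 2.


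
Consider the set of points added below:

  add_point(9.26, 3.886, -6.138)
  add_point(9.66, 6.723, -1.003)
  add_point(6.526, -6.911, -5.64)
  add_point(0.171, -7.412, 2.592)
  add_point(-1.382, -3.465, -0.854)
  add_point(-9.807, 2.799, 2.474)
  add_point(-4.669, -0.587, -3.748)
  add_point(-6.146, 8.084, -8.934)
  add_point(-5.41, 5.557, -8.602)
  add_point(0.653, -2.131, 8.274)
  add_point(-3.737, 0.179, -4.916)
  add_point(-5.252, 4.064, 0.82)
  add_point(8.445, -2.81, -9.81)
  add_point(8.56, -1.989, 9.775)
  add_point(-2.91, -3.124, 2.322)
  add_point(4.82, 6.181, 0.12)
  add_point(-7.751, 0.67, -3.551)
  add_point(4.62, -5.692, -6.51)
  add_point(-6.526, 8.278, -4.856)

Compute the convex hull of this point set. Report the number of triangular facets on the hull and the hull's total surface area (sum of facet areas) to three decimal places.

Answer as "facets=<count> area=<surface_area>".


facets=24 area=964.665

14 of the 19 inputs are extreme points: [0, 1, 2, 3, 5, 7, 8, 9, 12, 13, 15, 16, 17, 18].

Area of each hull facet:
  f1: (p13, p12, p1) → 90.4568
  f2: (p18, p7, p5) → 13.0808
  f3: (p18, p7, p1) → 33.9449
  f4: (p0, p12, p1) → 12.0614
  f5: (p0, p7, p1) → 47.4662
  f6: (p0, p7, p12) → 62.1938
  f7: (p16, p3, p5) → 43.1834
  f8: (p16, p7, p5) → 29.5834
  f9: (p15, p13, p5) → 100.1903
  f10: (p15, p13, p1) → 32.9298
  f11: (p15, p18, p5) → 60.8428
  f12: (p15, p18, p1) → 20.1363
  f13: (p9, p3, p5) → 49.9157
  f14: (p9, p13, p5) → 25.5677
  f15: (p9, p13, p3) → 30.5885
  f16: (p2, p13, p3) → 64.0320
  f17: (p2, p13, p12) → 45.9964
  f18: (p8, p7, p12) → 14.9720
  f19: (p8, p16, p7) → 7.6619
  f20: (p17, p2, p12) → 7.0344
  f21: (p17, p8, p12) → 44.2451
  f22: (p17, p8, p16) → 52.2867
  f23: (p17, p16, p3) → 63.8642
  f24: (p17, p2, p3) → 12.4309
Σ area = 964.665

Euler characteristic 14−36+24 = 2 ✓


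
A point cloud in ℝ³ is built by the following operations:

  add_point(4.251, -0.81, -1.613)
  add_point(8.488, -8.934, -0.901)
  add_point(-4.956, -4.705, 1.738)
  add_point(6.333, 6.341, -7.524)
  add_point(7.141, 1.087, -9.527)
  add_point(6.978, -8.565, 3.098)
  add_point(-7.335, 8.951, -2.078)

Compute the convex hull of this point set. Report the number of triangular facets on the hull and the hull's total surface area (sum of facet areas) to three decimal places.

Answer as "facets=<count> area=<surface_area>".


Extreme-point indices: [1, 2, 3, 4, 5, 6] — 6 of 7 on the boundary.

Facet areas (half cross-product norm):
  f1: (p2, p4, p6) → 116.9500
  f2: (p2, p4, p1) → 93.3982
  f3: (p2, p5, p6) → 79.7733
  f4: (p2, p5, p1) → 26.1432
  f5: (p3, p4, p6) → 38.5139
  f6: (p3, p5, p6) → 136.7428
  f7: (p3, p4, p1) → 33.0559
  f8: (p3, p5, p1) → 34.9231
Σ area = 559.500

Check V−E+F: 6 − 12 + 8 = 2.

facets=8 area=559.500


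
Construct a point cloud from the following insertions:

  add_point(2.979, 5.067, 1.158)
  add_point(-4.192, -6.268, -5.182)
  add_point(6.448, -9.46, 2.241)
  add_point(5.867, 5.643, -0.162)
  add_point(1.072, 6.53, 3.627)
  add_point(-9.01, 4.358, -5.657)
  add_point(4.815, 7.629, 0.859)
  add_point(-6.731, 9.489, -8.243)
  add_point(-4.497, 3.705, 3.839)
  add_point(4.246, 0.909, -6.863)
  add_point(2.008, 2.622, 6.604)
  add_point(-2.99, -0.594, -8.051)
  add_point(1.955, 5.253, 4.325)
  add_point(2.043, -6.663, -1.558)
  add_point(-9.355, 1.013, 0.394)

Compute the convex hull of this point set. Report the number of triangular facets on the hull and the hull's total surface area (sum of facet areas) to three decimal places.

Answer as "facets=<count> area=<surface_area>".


13 of the 15 inputs are extreme points: [1, 2, 3, 4, 5, 6, 7, 8, 9, 10, 11, 12, 14].

Triangle areas on the boundary:
  f1: (p10, p2, p14) → 88.6535
  f2: (p1, p2, p14) → 67.8559
  f3: (p8, p7, p14) → 40.3595
  f4: (p8, p10, p14) → 13.4541
  f5: (p3, p10, p2) → 56.5466
  f6: (p5, p7, p14) → 13.2502
  f7: (p5, p1, p14) → 35.9975
  f8: (p4, p8, p7) → 42.3022
  f9: (p4, p8, p10) → 15.2864
  f10: (p9, p1, p2) → 69.7303
  f11: (p9, p3, p2) → 57.9139
  f12: (p6, p3, p10) → 10.0077
  f13: (p6, p4, p7) → 34.5306
  f14: (p6, p9, p7) → 68.8158
  f15: (p6, p9, p3) → 7.3284
  f16: (p11, p9, p7) → 39.7968
  f17: (p11, p9, p1) → 23.2114
  f18: (p11, p5, p7) → 25.0519
  f19: (p11, p5, p1) → 25.4377
  f20: (p12, p4, p10) → 1.5924
  f21: (p12, p6, p10) → 5.4121
  f22: (p12, p6, p4) → 4.0711
Σ area = 746.606

Euler characteristic 13−33+22 = 2 ✓

facets=22 area=746.606


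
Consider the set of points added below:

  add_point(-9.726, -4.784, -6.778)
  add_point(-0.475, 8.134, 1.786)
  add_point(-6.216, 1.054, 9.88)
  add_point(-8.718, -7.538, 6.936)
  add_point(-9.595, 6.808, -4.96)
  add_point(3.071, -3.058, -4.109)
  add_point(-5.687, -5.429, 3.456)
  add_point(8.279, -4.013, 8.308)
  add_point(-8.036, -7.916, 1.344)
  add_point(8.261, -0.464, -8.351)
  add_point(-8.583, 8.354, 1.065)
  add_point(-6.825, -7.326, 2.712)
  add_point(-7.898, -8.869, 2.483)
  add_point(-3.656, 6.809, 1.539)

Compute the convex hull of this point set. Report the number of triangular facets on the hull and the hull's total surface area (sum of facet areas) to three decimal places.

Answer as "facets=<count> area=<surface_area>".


Points on the hull: [0, 1, 2, 3, 4, 7, 9, 10, 12] (9 of 14).

Per-facet area ½‖(b−a)×(c−a)‖:
  f1: (p4, p9, p0) → 106.0686
  f2: (p4, p3, p0) → 82.2106
  f3: (p4, p3, p10) → 53.1180
  f4: (p1, p9, p7) → 116.5129
  f5: (p1, p4, p10) → 24.9216
  f6: (p1, p4, p9) → 90.8321
  f7: (p2, p3, p7) → 72.4623
  f8: (p2, p3, p10) → 52.8472
  f9: (p2, p1, p7) → 89.1569
  f10: (p2, p1, p10) → 45.6074
  f11: (p12, p9, p0) → 95.4775
  f12: (p12, p3, p0) → 17.1733
  f13: (p12, p9, p7) → 146.7926
  f14: (p12, p3, p7) → 41.0595
Σ area = 1034.240

Euler: V−E+F = 9−21+14 = 2.

facets=14 area=1034.240


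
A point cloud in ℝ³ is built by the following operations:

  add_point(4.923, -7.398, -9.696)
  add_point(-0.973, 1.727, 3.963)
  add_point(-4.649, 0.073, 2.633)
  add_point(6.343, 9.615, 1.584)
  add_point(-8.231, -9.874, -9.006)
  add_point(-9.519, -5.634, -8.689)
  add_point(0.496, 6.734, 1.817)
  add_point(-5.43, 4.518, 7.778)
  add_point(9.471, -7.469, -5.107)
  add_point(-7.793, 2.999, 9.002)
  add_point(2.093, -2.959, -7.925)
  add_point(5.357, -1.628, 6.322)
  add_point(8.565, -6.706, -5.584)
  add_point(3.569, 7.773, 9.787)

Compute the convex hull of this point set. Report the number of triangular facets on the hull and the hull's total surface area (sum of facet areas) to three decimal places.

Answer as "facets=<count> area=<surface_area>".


Points on the hull: [0, 3, 4, 5, 6, 7, 8, 9, 10, 11, 13] (11 of 14).

Triangle areas on the boundary:
  f1: (p0, p3, p8) → 59.6432
  f2: (p4, p9, p5) → 39.0762
  f3: (p4, p0, p5) → 29.5849
  f4: (p4, p0, p8) → 32.8222
  f5: (p11, p9, p13) → 61.3433
  f6: (p11, p3, p8) → 82.4050
  f7: (p11, p13, p3) → 44.3293
  f8: (p11, p4, p8) → 123.0211
  f9: (p11, p4, p9) → 148.6302
  f10: (p6, p3, p5) → 41.9925
  f11: (p10, p3, p5) → 86.4066
  f12: (p10, p0, p5) → 31.6742
  f13: (p10, p0, p3) → 33.7210
  f14: (p7, p6, p3) → 18.8073
  f15: (p7, p13, p3) → 42.6739
  f16: (p7, p9, p13) → 9.1335
  f17: (p7, p9, p5) → 30.1928
  f18: (p7, p6, p5) → 81.9989
Σ area = 997.456

Euler: V−E+F = 11−27+18 = 2.

facets=18 area=997.456


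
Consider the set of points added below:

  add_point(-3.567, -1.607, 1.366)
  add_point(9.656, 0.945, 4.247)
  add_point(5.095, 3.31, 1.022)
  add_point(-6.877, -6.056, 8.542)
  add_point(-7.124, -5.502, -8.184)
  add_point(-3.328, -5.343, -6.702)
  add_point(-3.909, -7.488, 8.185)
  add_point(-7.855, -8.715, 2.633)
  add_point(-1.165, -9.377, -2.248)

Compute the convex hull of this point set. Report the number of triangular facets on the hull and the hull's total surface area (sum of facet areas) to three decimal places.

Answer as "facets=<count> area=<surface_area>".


Hull vertices (9/9): indices [0, 1, 2, 3, 4, 5, 6, 7, 8].

Triangle areas on the boundary:
  f1: (p3, p2, p1) → 51.2725
  f2: (p3, p4, p7) → 25.0164
  f3: (p8, p4, p7) → 37.8749
  f4: (p0, p4, p2) → 49.1007
  f5: (p0, p3, p2) → 36.6004
  f6: (p0, p3, p4) → 45.3725
  f7: (p5, p8, p1) → 51.7892
  f8: (p5, p8, p4) → 10.9269
  f9: (p5, p2, p1) → 37.8279
  f10: (p5, p4, p2) → 18.7795
  f11: (p6, p3, p1) → 22.9012
  f12: (p6, p8, p1) → 84.5135
  f13: (p6, p3, p7) → 10.7556
  f14: (p6, p8, p7) → 28.7392
Σ area = 511.470

Euler characteristic 9−21+14 = 2 ✓

facets=14 area=511.470


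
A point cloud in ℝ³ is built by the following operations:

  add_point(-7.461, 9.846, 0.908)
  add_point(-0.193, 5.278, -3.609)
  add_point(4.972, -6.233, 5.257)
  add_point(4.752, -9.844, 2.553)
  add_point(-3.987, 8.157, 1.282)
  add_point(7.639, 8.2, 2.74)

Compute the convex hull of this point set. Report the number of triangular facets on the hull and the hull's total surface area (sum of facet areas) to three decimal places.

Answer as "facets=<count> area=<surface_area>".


facets=6 area=391.438

Points on the hull: [0, 1, 2, 3, 5] (5 of 6).

Triangle areas on the boundary:
  f1: (p1, p5, p0) → 50.3639
  f2: (p1, p3, p0) → 73.2004
  f3: (p1, p3, p5) → 87.9520
  f4: (p2, p5, p0) → 113.7616
  f5: (p2, p3, p0) → 41.5784
  f6: (p2, p3, p5) → 24.5820
Σ area = 391.438

Check V−E+F: 5 − 9 + 6 = 2.


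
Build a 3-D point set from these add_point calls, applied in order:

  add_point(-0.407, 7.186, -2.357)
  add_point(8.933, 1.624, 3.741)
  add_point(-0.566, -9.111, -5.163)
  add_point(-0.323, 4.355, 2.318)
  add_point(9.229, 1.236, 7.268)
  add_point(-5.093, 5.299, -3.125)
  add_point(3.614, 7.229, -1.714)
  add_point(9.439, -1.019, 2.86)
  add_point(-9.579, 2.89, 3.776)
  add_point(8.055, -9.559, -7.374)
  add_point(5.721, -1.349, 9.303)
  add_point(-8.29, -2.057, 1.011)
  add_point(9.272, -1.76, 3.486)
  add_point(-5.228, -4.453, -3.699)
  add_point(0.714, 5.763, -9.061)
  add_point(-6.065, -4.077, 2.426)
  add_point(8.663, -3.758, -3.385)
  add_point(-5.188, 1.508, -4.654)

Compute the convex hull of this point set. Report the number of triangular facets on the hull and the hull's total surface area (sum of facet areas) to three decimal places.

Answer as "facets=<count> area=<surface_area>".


facets=32 area=875.996

Points on the hull: [0, 1, 2, 3, 4, 5, 6, 7, 8, 9, 10, 11, 12, 13, 14, 15, 16, 17] (18 of 18).

Triangle areas on the boundary:
  f1: (p16, p9, p7) → 12.7348
  f2: (p16, p14, p9) → 46.1514
  f3: (p15, p10, p8) → 54.7063
  f4: (p12, p9, p7) → 6.5948
  f5: (p12, p10, p9) → 33.7317
  f6: (p5, p17, p8) → 17.5263
  f7: (p5, p17, p14) → 16.6635
  f8: (p6, p16, p14) → 48.5469
  f9: (p2, p10, p9) → 77.7657
  f10: (p2, p15, p10) → 74.0172
  f11: (p2, p14, p9) → 68.4407
  f12: (p4, p12, p7) → 2.3734
  f13: (p4, p12, p10) → 11.6026
  f14: (p4, p10, p8) → 37.2370
  f15: (p0, p5, p8) → 19.4268
  f16: (p0, p6, p8) → 17.5207
  f17: (p0, p5, p14) → 17.6951
  f18: (p0, p6, p14) → 14.1398
  f19: (p13, p17, p14) → 20.9091
  f20: (p13, p2, p14) → 43.3908
  f21: (p1, p4, p7) → 4.9476
  f22: (p1, p4, p6) → 12.3058
  f23: (p1, p16, p7) → 7.5031
  f24: (p1, p6, p16) → 41.9467
  f25: (p3, p6, p8) → 18.9361
  f26: (p3, p4, p8) → 36.7896
  f27: (p3, p4, p6) → 35.1623
  f28: (p11, p2, p15) → 16.6777
  f29: (p11, p13, p2) → 12.7932
  f30: (p11, p15, p8) → 8.5531
  f31: (p11, p17, p8) → 21.4144
  f32: (p11, p13, p17) → 17.7915
Σ area = 875.996

Check V−E+F: 18 − 48 + 32 = 2.


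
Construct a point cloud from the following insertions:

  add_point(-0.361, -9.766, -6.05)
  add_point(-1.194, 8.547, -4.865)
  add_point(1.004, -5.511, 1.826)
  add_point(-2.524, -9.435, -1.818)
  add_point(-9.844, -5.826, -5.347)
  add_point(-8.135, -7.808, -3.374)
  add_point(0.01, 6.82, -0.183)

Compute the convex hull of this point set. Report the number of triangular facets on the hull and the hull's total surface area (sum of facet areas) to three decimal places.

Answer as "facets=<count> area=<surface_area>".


facets=10 area=380.130

Hull vertices (7/7): indices [0, 1, 2, 3, 4, 5, 6].

Per-facet area ½‖(b−a)×(c−a)‖:
  f1: (p0, p1, p4) → 85.4549
  f2: (p6, p1, p4) → 42.6452
  f3: (p6, p0, p2) → 53.9329
  f4: (p6, p0, p1) → 45.1660
  f5: (p3, p0, p2) → 14.5842
  f6: (p5, p6, p4) → 27.5838
  f7: (p5, p6, p2) → 67.3019
  f8: (p5, p3, p2) → 16.8747
  f9: (p5, p0, p4) → 12.5098
  f10: (p5, p3, p0) → 14.0762
Σ area = 380.130

Check V−E+F: 7 − 15 + 10 = 2.


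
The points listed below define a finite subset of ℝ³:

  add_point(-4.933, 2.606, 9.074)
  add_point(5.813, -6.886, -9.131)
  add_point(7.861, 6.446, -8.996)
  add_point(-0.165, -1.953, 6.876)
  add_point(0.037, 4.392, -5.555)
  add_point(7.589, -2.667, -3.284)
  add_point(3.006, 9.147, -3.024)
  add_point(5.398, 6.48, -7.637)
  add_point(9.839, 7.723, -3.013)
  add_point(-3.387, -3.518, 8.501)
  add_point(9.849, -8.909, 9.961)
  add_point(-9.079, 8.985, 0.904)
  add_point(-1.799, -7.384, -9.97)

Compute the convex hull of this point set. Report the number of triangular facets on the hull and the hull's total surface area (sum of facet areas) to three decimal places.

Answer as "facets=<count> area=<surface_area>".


Points on the hull: [0, 1, 2, 6, 8, 9, 10, 11, 12] (9 of 13).

Triangle areas on the boundary:
  f1: (p1, p12, p10) → 71.7220
  f2: (p0, p6, p11) → 70.4268
  f3: (p2, p6, p11) → 31.9030
  f4: (p2, p12, p11) → 156.2291
  f5: (p2, p1, p12) → 50.5395
  f6: (p8, p0, p10) → 169.7743
  f7: (p8, p0, p6) → 50.6911
  f8: (p8, p2, p6) → 21.6541
  f9: (p8, p1, p10) → 151.7202
  f10: (p8, p2, p1) → 41.9614
  f11: (p9, p12, p10) → 135.8287
  f12: (p9, p0, p10) → 37.1826
  f13: (p9, p12, p11) → 142.7441
  f14: (p9, p0, p11) → 28.9342
Σ area = 1161.311

Check V−E+F: 9 − 21 + 14 = 2.

facets=14 area=1161.311


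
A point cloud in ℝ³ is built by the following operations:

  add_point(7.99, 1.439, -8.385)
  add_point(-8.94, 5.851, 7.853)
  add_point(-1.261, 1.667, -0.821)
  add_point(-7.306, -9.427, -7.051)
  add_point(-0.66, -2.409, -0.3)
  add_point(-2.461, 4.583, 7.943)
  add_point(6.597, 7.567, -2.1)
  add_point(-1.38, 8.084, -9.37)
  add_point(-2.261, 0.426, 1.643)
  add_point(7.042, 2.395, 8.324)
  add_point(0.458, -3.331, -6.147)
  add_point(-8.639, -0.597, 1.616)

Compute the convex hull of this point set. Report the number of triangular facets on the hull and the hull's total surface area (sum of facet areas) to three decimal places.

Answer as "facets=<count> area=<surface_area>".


facets=12 area=888.092

8 of the 12 inputs are extreme points: [0, 1, 3, 5, 6, 7, 9, 11].

Facet areas (half cross-product norm):
  f1: (p9, p3, p0) → 157.1040
  f2: (p7, p3, p0) → 102.6618
  f3: (p11, p7, p1) → 70.3985
  f4: (p11, p7, p3) → 97.1132
  f5: (p11, p9, p1) → 72.4146
  f6: (p11, p9, p3) → 102.9351
  f7: (p5, p9, p1) → 1.3421
  f8: (p6, p9, p0) → 49.0150
  f9: (p6, p7, p0) → 45.3764
  f10: (p6, p5, p9) → 55.9783
  f11: (p6, p7, p1) → 96.8552
  f12: (p6, p5, p1) → 36.8981
Σ area = 888.092

Check V−E+F: 8 − 18 + 12 = 2.


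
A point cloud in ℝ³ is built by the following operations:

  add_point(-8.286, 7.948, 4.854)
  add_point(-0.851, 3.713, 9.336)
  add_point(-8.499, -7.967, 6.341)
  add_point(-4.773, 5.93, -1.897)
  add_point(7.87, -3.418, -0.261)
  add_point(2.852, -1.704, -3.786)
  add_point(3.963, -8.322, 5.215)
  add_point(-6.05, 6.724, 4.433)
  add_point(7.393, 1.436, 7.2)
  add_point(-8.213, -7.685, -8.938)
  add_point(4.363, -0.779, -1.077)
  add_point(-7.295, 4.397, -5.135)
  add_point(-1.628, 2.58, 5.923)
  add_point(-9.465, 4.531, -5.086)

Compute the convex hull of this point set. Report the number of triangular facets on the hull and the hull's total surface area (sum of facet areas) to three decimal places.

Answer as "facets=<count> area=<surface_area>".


facets=20 area=925.745

Points on the hull: [0, 1, 2, 3, 4, 5, 6, 8, 9, 10, 11, 13] (12 of 14).

Per-facet area ½‖(b−a)×(c−a)‖:
  f1: (p2, p9, p13) → 94.3187
  f2: (p5, p9, p4) → 29.4391
  f3: (p6, p2, p1) → 77.8469
  f4: (p6, p9, p4) → 75.9787
  f5: (p6, p2, p9) → 95.1030
  f6: (p0, p3, p13) → 22.6633
  f7: (p0, p2, p13) → 82.1575
  f8: (p0, p2, p1) → 68.1715
  f9: (p8, p6, p4) → 35.8764
  f10: (p8, p6, p1) → 46.4130
  f11: (p8, p0, p1) → 29.5175
  f12: (p8, p0, p3) → 62.1788
  f13: (p11, p3, p13) → 4.0212
  f14: (p11, p3, p5) → 23.9853
  f15: (p11, p9, p13) → 13.8085
  f16: (p11, p5, p9) → 69.6236
  f17: (p10, p5, p4) → 6.7660
  f18: (p10, p3, p5) → 17.7251
  f19: (p10, p8, p4) → 19.4488
  f20: (p10, p8, p3) → 50.7019
Σ area = 925.745

Check V−E+F: 12 − 30 + 20 = 2.


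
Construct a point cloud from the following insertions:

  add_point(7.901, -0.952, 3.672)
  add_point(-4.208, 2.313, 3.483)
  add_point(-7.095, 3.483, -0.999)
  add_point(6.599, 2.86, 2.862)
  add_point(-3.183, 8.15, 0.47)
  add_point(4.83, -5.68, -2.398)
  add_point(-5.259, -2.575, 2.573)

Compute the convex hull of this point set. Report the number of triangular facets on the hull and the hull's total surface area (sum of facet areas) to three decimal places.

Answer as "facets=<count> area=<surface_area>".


facets=10 area=328.447

Points on the hull: [0, 1, 2, 3, 4, 5, 6] (7 of 7).

Per-facet area ½‖(b−a)×(c−a)‖:
  f1: (p5, p4, p2) → 47.2990
  f2: (p1, p4, p2) → 15.9289
  f3: (p3, p5, p0) → 16.3989
  f4: (p3, p5, p4) → 57.4195
  f5: (p3, p1, p0) → 21.5143
  f6: (p3, p1, p4) → 35.1135
  f7: (p6, p5, p0) → 47.8301
  f8: (p6, p1, p0) → 31.8338
  f9: (p6, p5, p2) → 41.2581
  f10: (p6, p1, p2) → 13.8514
Σ area = 328.447

Euler characteristic 7−15+10 = 2 ✓


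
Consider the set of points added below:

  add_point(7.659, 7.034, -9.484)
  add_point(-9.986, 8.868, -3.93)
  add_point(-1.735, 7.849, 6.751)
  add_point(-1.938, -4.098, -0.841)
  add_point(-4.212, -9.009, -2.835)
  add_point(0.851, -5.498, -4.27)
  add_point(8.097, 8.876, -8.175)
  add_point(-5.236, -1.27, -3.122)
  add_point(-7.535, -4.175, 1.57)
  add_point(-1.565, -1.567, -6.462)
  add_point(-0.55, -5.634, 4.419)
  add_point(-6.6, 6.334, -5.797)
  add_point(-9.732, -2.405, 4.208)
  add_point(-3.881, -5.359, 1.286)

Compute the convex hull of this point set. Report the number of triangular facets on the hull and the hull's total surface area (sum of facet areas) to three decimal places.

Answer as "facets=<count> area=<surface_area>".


facets=16 area=819.944

Extreme-point indices: [0, 1, 2, 4, 5, 6, 9, 10, 11, 12] — 10 of 14 on the boundary.

Area of each hull facet:
  f1: (p2, p6, p1) → 114.4787
  f2: (p12, p4, p1) → 76.7694
  f3: (p12, p2, p1) → 79.5688
  f4: (p5, p9, p4) → 15.9850
  f5: (p10, p12, p4) → 41.0780
  f6: (p10, p12, p2) → 61.1776
  f7: (p10, p5, p4) → 25.9769
  f8: (p10, p2, p6) → 121.8557
  f9: (p11, p4, p1) → 30.0983
  f10: (p11, p9, p4) → 34.6785
  f11: (p0, p5, p9) → 31.8571
  f12: (p0, p11, p9) → 60.1194
  f13: (p0, p10, p6) → 23.2120
  f14: (p0, p10, p5) → 60.5563
  f15: (p0, p6, p1) → 21.3444
  f16: (p0, p11, p1) → 21.1880
Σ area = 819.944

Euler: V−E+F = 10−24+16 = 2.


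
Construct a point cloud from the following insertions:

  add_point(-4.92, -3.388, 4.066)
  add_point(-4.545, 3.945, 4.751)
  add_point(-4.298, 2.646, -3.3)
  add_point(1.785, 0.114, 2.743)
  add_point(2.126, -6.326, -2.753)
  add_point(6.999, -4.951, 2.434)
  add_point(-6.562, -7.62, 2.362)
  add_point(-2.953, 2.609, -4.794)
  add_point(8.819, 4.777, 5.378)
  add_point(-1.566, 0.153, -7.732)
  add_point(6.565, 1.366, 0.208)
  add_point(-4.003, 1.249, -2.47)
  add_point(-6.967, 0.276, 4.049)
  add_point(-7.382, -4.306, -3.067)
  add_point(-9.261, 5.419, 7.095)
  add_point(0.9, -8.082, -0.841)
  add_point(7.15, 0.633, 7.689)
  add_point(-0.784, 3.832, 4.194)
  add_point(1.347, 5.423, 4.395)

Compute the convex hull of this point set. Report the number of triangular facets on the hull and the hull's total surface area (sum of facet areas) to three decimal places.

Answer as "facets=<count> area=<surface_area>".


Extreme-point indices: [2, 4, 5, 6, 7, 8, 9, 10, 13, 14, 15, 16, 18] — 13 of 19 on the boundary.

Facet areas (half cross-product norm):
  f1: (p16, p8, p14) → 42.9061
  f2: (p7, p9, p8) → 30.5632
  f3: (p10, p9, p8) → 20.2543
  f4: (p18, p8, p14) → 15.7074
  f5: (p18, p7, p14) → 56.6752
  f6: (p18, p7, p8) → 34.6194
  f7: (p2, p13, p14) → 45.0689
  f8: (p2, p7, p14) → 4.1779
  f9: (p2, p13, p9) → 21.6055
  f10: (p2, p7, p9) → 2.5877
  f11: (p4, p10, p9) → 40.9152
  f12: (p4, p13, p15) → 13.4460
  f13: (p4, p13, p9) → 35.8074
  f14: (p6, p13, p15) → 25.6223
  f15: (p6, p16, p14) → 109.1285
  f16: (p6, p13, p14) → 44.2275
  f17: (p5, p4, p10) → 24.1978
  f18: (p5, p16, p8) → 18.4496
  f19: (p5, p10, p8) → 21.6505
  f20: (p5, p4, p15) → 10.3770
  f21: (p5, p6, p15) → 25.9404
  f22: (p5, p6, p16) → 52.2872
Σ area = 696.215

Euler: V−E+F = 13−33+22 = 2.

facets=22 area=696.215
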